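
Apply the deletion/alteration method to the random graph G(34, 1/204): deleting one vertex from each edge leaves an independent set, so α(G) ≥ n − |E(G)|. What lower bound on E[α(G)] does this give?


E[|E(G)|] = C(34, 2)·p = 561 · (1/204) = 11/4.
E[α(G)] ≥ n − E[|E(G)|] = 34 − 11/4 = 125/4.
Numerically: ≈ 31.2500.
(This is only a lower bound; the true E[α(G)] may be larger.)

E[α(G)] ≥ 125/4 ≈ 31.2500.


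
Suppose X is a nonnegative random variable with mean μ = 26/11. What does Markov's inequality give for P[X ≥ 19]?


μ = E[X] = 26/11, a = 19.
Markov: P[X ≥ 19] ≤ μ/a = (26/11)/19 = 26/209.
Numerically: ≈ 0.124.
(Since a = 19 > μ = 2.364, the bound 26/209 is < 1 and informative.)

P[X ≥ 19] ≤ 26/209 ≈ 0.124.


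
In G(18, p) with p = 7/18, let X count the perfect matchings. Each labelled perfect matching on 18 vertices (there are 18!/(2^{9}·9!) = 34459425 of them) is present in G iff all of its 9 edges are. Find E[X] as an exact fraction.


K_18 has 18!/(2^{9}·9!) = 34459425 labelled perfect matchings.
For each such perfect matching H, let X_H = 1 if all 9 edges of H are present in G. Then P[X_H = 1] = p^{9} = (7/18)^{9} = 40353607/198359290368.
By linearity of expectation: E[X] = Σ_H E[X_H] = 34459425 · p^{9} = 34459425 · 40353607/198359290368 = 17167433257975/2448880128.
Numerically: E[X] ≈ 7010.3.

E[X] = 34459425 · (7/18)^{9} = 17167433257975/2448880128 ≈ 7010.3.


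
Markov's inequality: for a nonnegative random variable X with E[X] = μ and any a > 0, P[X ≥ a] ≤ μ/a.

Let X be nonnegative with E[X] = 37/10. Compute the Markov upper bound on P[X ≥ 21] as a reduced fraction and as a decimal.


μ = E[X] = 37/10, a = 21.
Markov: P[X ≥ 21] ≤ μ/a = (37/10)/21 = 37/210.
Numerically: ≈ 0.176.
(Since a = 21 > μ = 3.700, the bound 37/210 is < 1 and informative.)

P[X ≥ 21] ≤ 37/210 ≈ 0.176.


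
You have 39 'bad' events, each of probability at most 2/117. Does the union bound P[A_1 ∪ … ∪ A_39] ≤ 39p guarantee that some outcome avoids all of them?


Union bound: P[∪_{i=1}^{39} A_i] ≤ Σ_i P[A_i] ≤ 39·p = 39·(2/117) = 2/3.
Numerically: 2/3 ≈ 0.666667.
Is 2/3 < 1? YES.
Since P[∪ A_i] ≤ 2/3 < 1, the complement has P[∩ A_i^c] ≥ 1 − 2/3 = 1/3 > 0, so some outcome avoids every A_i.

39·p = 2/3 ≈ 0.666667; existence CERTIFIED by the union bound.


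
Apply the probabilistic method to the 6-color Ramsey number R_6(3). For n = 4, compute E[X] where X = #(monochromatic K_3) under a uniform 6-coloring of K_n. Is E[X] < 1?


E[X] = C(4, 3) · 6^{1 − 3} = 4 · 6^{−2} = 4/36.
As a reduced fraction: E[X] = 1/9 ≈ 0.1111111.
Is E[X] < 1? YES.
Since E[X] < 1, there exists a 6-coloring of K_{4} with no monochromatic K_3; hence R_6(3) > 4.

E[X] = 1/9 ≈ 0.1111111; E[X] < 1, so R_6(3) > 4.


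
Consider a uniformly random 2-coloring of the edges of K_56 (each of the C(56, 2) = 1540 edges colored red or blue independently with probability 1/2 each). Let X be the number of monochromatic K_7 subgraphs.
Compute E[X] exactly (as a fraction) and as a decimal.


Let X = Σ_S X_S over the C(56, 7) = 231917400 subsets S of size 7, where X_S = 1 if the K_7 on S is monochromatic.
For a fixed S, the K_7 on S has C(7, 2) = 21 edges. P[all 21 edges red] = (1/2)^21, and likewise for blue, so P[monochromatic] = 2·(1/2)^21 = 2^{1 − 21} = 1/1048576.
By linearity of expectation: E[X] = C(56, 7) · 2^{1 − 21} = 231917400 · 1/1048576 = 28989675/131072.
Numerically: E[X] ≈ 221.17367.

E[X] = C(56,7)·2^(1−C(7,2)) = 28989675/131072 ≈ 221.17367.


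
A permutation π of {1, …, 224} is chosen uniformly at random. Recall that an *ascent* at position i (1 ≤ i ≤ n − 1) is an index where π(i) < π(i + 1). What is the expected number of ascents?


Write X = Σ X_I over i = 1, …, 223, with X_I the indicator of one ascent.
There are 223 indicators.
For each fixed i, the pair (π(i), π(i+1)) is a uniformly random ordered pair of distinct values from {1, …, 224}; by symmetry P[π(i) < π(i+1)] = 1/2.
By linearity: E[X] = 223 · (1/2) = (224 − 1) · (1/2) = 223/2 ≈ 111.500.

E[X] = 223/2 = 111.500.


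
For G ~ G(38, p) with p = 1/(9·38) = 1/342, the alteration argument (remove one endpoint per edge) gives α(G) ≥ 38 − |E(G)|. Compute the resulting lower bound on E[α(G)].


E[|E(G)|] = C(38, 2)·p = 703 · (1/342) = 37/18.
E[α(G)] ≥ n − E[|E(G)|] = 38 − 37/18 = 647/18.
Numerically: ≈ 35.94444.
(This is only a lower bound; the true E[α(G)] may be larger.)

E[α(G)] ≥ 647/18 ≈ 35.94444.


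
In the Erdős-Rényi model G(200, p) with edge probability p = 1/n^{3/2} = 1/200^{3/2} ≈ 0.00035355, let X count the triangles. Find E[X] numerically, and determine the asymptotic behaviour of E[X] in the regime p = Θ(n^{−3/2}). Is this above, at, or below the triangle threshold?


Number of potential triangles: C(200, 3) = 1313400.
Each occurs with probability p³ ≈ (0.00035355)³ ≈ 4.4194174e-11.
By linearity: E[X] = C(200, 3)·p³ ≈ 1313400 · 4.4194174e-11 ≈ 0.00006.
Since α = 3/2 > 1, p = c/n^{3/2} = o(1/n) is below the triangle threshold p ~ 1/n. Asymptotically E[X] ~ (c³/6)·n^{3(1−α)} = (1³/6)·n^{-1.5} → 0, so by Markov's inequality G has no triangles w.h.p.

E[X] ≈ 0.00006; in regime p = Θ(1/n^{3/2}) E[X] tends to 0 (below the triangle threshold p ~ 1/n).


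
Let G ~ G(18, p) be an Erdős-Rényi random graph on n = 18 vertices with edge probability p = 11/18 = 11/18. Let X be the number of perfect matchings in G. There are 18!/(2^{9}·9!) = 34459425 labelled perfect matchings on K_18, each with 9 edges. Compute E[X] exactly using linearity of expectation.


K_18 has 18!/(2^{9}·9!) = 34459425 labelled perfect matchings.
For each such perfect matching H, let X_H = 1 if all 9 edges of H are present in G. Then P[X_H = 1] = p^{9} = (11/18)^{9} = 2357947691/198359290368.
By linearity of expectation: E[X] = Σ_H E[X_H] = 34459425 · p^{9} = 34459425 · 2357947691/198359290368 = 1003129896443675/2448880128.
Numerically: E[X] ≈ 409628.

E[X] = 34459425 · (11/18)^{9} = 1003129896443675/2448880128 ≈ 409628.


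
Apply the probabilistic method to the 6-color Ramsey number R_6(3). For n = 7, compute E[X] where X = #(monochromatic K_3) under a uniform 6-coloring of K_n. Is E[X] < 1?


E[X] = C(7, 3) · 6^{1 − 3} = 35 · 6^{−2} = 35/36.
As a reduced fraction: E[X] = 35/36 ≈ 0.9722.
Is E[X] < 1? YES.
Since E[X] < 1, there exists a 6-coloring of K_{7} with no monochromatic K_3; hence R_6(3) > 7.

E[X] = 35/36 ≈ 0.9722; E[X] < 1, so R_6(3) > 7.


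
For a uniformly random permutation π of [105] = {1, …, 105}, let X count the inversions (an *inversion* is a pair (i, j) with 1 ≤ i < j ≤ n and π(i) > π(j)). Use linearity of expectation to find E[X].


Write X = Σ X_I over the C(105, 2) = 5460 pairs i < j, with X_I the indicator of one inversion.
There are 5460 indicators.
For each fixed pair i < j, the values π(i) and π(j) are two distinct elements of {1, …, 105} in uniformly random order; by symmetry P[π(i) > π(j)] = 1/2.
By linearity: E[X] = 5460 · (1/2) = C(105, 2) · (1/2) = 5460/2 = 2730 ≈ 2730.00000.

E[X] = 2730 = 2730.00000.


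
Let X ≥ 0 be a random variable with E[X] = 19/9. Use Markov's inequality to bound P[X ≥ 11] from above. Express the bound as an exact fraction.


μ = E[X] = 19/9, a = 11.
Markov: P[X ≥ 11] ≤ μ/a = (19/9)/11 = 19/99.
Numerically: ≈ 0.1919.
(Since a = 11 > μ = 2.1111, the bound 19/99 is < 1 and informative.)

P[X ≥ 11] ≤ 19/99 ≈ 0.1919.


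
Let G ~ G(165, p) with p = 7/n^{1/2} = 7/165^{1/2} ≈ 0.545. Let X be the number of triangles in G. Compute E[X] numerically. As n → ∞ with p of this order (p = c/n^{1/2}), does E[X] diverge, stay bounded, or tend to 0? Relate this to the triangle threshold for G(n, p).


Number of potential triangles: C(165, 3) = 735130.
Each occurs with probability p³ ≈ (0.545)³ ≈ 1.61833e-01.
By linearity: E[X] = C(165, 3)·p³ ≈ 735130 · 1.61833e-01 ≈ 118968.600.
Since α = 1/2 < 1, p = c/n^{1/2} ≫ 1/n is above the triangle threshold p ~ 1/n. Asymptotically E[X] ~ (c³/6)·n^{3(1−α)} = (7³/6)·n^{1.5} → ∞; triangles are abundant w.h.p.

E[X] ≈ 118968.600; in regime p = Θ(1/n^{1/2}) E[X] diverges (above the triangle threshold p ~ 1/n).


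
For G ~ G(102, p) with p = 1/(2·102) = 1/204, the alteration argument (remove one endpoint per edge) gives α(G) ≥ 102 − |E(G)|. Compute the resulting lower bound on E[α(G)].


E[|E(G)|] = C(102, 2)·p = 5151 · (1/204) = 101/4.
E[α(G)] ≥ n − E[|E(G)|] = 102 − 101/4 = 307/4.
Numerically: ≈ 76.7500.
(This is only a lower bound; the true E[α(G)] may be larger.)

E[α(G)] ≥ 307/4 ≈ 76.7500.


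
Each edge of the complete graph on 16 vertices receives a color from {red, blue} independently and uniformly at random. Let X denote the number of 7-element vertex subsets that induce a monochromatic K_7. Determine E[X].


Let X = Σ_S X_S over the C(16, 7) = 11440 subsets S of size 7, where X_S = 1 if the K_7 on S is monochromatic.
For a fixed S, the K_7 on S has C(7, 2) = 21 edges. P[all 21 edges red] = (1/2)^21, and likewise for blue, so P[monochromatic] = 2·(1/2)^21 = 2^{1 − 21} = 1/1048576.
Summing: E[X] = C(16, 7) · 2^{1 − 21} = 11440 · 1/1048576 = 715/65536.
Numerically: E[X] ≈ 0.01091.

E[X] = C(16,7)·2^(1−C(7,2)) = 715/65536 ≈ 0.01091.


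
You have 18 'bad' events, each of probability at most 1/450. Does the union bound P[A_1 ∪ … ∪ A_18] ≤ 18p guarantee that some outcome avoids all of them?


Union bound: P[∪_{i=1}^{18} A_i] ≤ Σ_i P[A_i] ≤ 18·p = 18·(1/450) = 1/25.
Numerically: 1/25 ≈ 0.0400.
Is 1/25 < 1? YES.
Since P[∪ A_i] ≤ 1/25 < 1, the complement has P[∩ A_i^c] ≥ 1 − 1/25 = 24/25 > 0, so some outcome avoids every A_i.

18·p = 1/25 ≈ 0.0400; existence CERTIFIED by the union bound.


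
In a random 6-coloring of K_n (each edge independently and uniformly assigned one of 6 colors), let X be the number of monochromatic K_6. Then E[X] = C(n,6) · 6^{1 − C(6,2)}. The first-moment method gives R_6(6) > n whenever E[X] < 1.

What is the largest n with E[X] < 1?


We need C(n, 6) · 6^{1 − 15} < 1, i.e. C(n, 6) < 6^{15 − 1} = 78364164096.
Check values of n near the boundary:
  n = 197: C(197, 6) = 75176946208; 75176946208 < 78364164096? YES
  n = 198: C(198, 6) = 77526225777; 77526225777 < 78364164096? YES
  n = 199: C(199, 6) = 79936367511; 79936367511 < 78364164096? NO
  n = 200: C(200, 6) = 82408626300; 82408626300 < 78364164096? NO
The largest n with C(n, 6) < 78364164096 is n = 198 (where E[X] = 25842075259/26121388032 ≈ 0.989307). Hence R_6(6) > 198, i.e. R_6(6) ≥ 199.

Largest n = 198; hence R_6(6) > 198.


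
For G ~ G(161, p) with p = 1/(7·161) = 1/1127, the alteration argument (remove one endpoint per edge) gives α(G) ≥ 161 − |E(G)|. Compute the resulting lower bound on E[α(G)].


E[|E(G)|] = C(161, 2)·p = 12880 · (1/1127) = 80/7.
E[α(G)] ≥ n − E[|E(G)|] = 161 − 80/7 = 1047/7.
Numerically: ≈ 149.5714.
(This is only a lower bound; the true E[α(G)] may be larger.)

E[α(G)] ≥ 1047/7 ≈ 149.5714.


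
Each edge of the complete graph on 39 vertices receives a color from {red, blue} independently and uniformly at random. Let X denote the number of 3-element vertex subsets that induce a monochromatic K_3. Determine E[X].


Let X = Σ_S X_S over the C(39, 3) = 9139 subsets S of size 3, where X_S = 1 if the K_3 on S is monochromatic.
For a fixed S, the K_3 on S has C(3, 2) = 3 edges. P[all 3 edges red] = (1/2)^3, and likewise for blue, so P[monochromatic] = 2·(1/2)^3 = 2^{1 − 3} = 1/4.
By linearity: E[X] = C(39, 3) · 2^{1 − 3} = 9139 · 1/4 = 9139/4.
Numerically: E[X] ≈ 2284.750.

E[X] = C(39,3)·2^(1−C(3,2)) = 9139/4 ≈ 2284.750.


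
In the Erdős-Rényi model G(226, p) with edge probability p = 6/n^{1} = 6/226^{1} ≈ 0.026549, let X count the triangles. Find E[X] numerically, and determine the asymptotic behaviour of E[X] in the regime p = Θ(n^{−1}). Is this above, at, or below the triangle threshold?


Number of potential triangles: C(226, 3) = 1898400.
Each occurs with probability p³ ≈ (0.026549)³ ≈ 1.8712354e-05.
By linearity: E[X] = C(226, 3)·p³ ≈ 1898400 · 1.8712354e-05 ≈ 35.52353.
Here α = 1, so p = 6/n is exactly at the triangle threshold p ~ 1/n. Asymptotically E[X] → c³/6 = 6³/6 = 36 ≈ 36.00000, a bounded constant. In this regime the triangle count is asymptotically Poisson(c³/6).

E[X] ≈ 35.52353; in regime p = Θ(1/n^{1}) E[X] stays bounded (at the triangle threshold p ~ 1/n).


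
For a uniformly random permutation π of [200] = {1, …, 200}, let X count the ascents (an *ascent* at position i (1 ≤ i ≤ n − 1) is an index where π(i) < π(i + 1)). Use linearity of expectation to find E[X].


Write X = Σ X_I over i = 1, …, 199, with X_I the indicator of one ascent.
There are 199 indicators.
For each fixed i, the pair (π(i), π(i+1)) is a uniformly random ordered pair of distinct values from {1, …, 200}; by symmetry P[π(i) < π(i+1)] = 1/2.
By linearity: E[X] = 199 · (1/2) = (200 − 1) · (1/2) = 199/2 ≈ 99.50000.

E[X] = 199/2 = 99.50000.


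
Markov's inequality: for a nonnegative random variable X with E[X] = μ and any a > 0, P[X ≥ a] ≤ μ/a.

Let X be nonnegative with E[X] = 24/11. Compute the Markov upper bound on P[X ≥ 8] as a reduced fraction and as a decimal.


μ = E[X] = 24/11, a = 8.
Markov: P[X ≥ 8] ≤ μ/a = (24/11)/8 = 3/11.
Numerically: ≈ 0.273.
(Since a = 8 > μ = 2.182, the bound 3/11 is < 1 and informative.)

P[X ≥ 8] ≤ 3/11 ≈ 0.273.


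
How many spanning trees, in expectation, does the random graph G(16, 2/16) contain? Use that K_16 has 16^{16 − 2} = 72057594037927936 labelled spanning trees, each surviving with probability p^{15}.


K_16 has 16^{16 − 2} = 72057594037927936 labelled spanning trees.
For each such spanning tree H, let X_H = 1 if all 15 edges of H are present in G. Then P[X_H = 1] = p^{15} = (1/8)^{15} = 1/35184372088832.
Summing the indicators: E[X] = Σ_H E[X_H] = 72057594037927936 · p^{15} = 72057594037927936 · 1/35184372088832 = 2048.
Numerically: E[X] ≈ 2.05e+03.

E[X] = 72057594037927936 · (1/8)^{15} = 2048 ≈ 2.05e+03.


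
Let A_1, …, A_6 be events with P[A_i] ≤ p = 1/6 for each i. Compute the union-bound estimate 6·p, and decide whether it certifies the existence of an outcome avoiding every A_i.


Union bound: P[∪_{i=1}^{6} A_i] ≤ Σ_i P[A_i] ≤ 6·p = 6·(1/6) = 1.
Numerically: 1 ≈ 1.000.
Is 1 < 1? NO.
Since the bound 1 is ≥ 1, the union bound is uninformative here; it does NOT by itself certify existence.

6·p = 1 ≈ 1.000; existence NOT certified by the union bound.


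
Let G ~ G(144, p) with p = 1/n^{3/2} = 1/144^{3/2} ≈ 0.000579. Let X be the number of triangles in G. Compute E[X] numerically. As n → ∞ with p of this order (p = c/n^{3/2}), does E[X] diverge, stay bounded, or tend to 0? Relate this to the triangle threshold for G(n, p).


Number of potential triangles: C(144, 3) = 487344.
Each occurs with probability p³ ≈ (0.000579)³ ≈ 1.93807e-10.
By linearity: E[X] = C(144, 3)·p³ ≈ 487344 · 1.93807e-10 ≈ 0.000.
Since α = 3/2 > 1, p = c/n^{3/2} = o(1/n) is below the triangle threshold p ~ 1/n. Asymptotically E[X] ~ (c³/6)·n^{3(1−α)} = (1³/6)·n^{-1.5} → 0, so by Markov's inequality G has no triangles w.h.p.

E[X] ≈ 0.000; in regime p = Θ(1/n^{3/2}) E[X] tends to 0 (below the triangle threshold p ~ 1/n).


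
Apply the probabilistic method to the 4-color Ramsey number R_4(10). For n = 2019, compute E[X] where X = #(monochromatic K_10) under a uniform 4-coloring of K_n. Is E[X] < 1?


E[X] = C(2019, 10) · 4^{1 − 45} = 303322949179835278009229628 · 4^{−44} = 303322949179835278009229628/309485009821345068724781056.
As a reduced fraction: E[X] = 75830737294958819502307407/77371252455336267181195264 ≈ 0.98009.
Is E[X] < 1? YES.
Since E[X] < 1, there exists a 4-coloring of K_{2019} with no monochromatic K_10; hence R_4(10) > 2019.

E[X] = 75830737294958819502307407/77371252455336267181195264 ≈ 0.98009; E[X] < 1, so R_4(10) > 2019.


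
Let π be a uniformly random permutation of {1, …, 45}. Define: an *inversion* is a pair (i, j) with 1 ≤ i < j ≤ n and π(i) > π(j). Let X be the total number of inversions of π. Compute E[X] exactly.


Write X = Σ X_I over the C(45, 2) = 990 pairs i < j, with X_I the indicator of one inversion.
There are 990 indicators.
For each fixed pair i < j, the values π(i) and π(j) are two distinct elements of {1, …, 45} in uniformly random order; by symmetry P[π(i) > π(j)] = 1/2.
By linearity: E[X] = 990 · (1/2) = C(45, 2) · (1/2) = 990/2 = 495 ≈ 495.0000.

E[X] = 495 = 495.0000.


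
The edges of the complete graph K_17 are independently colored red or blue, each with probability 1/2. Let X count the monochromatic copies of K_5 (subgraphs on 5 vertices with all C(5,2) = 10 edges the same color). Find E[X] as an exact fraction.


Let X = Σ_S X_S over the C(17, 5) = 6188 subsets S of size 5, where X_S = 1 if the K_5 on S is monochromatic.
For a fixed S, the K_5 on S has C(5, 2) = 10 edges. P[all 10 edges red] = (1/2)^10, and likewise for blue, so P[monochromatic] = 2·(1/2)^10 = 2^{1 − 10} = 1/512.
Summing: E[X] = C(17, 5) · 2^{1 − 10} = 6188 · 1/512 = 1547/128.
Numerically: E[X] ≈ 12.085938.

E[X] = C(17,5)·2^(1−C(5,2)) = 1547/128 ≈ 12.085938.


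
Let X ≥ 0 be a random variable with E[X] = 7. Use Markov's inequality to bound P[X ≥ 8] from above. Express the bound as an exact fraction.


μ = E[X] = 7, a = 8.
Markov: P[X ≥ 8] ≤ μ/a = (7)/8 = 7/8.
Numerically: ≈ 0.875.
(Since a = 8 > μ = 7.000, the bound 7/8 is < 1 and informative.)

P[X ≥ 8] ≤ 7/8 ≈ 0.875.


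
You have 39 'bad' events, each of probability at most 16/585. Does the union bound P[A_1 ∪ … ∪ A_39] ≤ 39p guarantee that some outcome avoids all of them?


Union bound: P[∪_{i=1}^{39} A_i] ≤ Σ_i P[A_i] ≤ 39·p = 39·(16/585) = 16/15.
Numerically: 16/15 ≈ 1.0667.
Is 16/15 < 1? NO.
Since the bound 16/15 is ≥ 1, the union bound is uninformative here; it does NOT by itself certify existence.

39·p = 16/15 ≈ 1.0667; existence NOT certified by the union bound.


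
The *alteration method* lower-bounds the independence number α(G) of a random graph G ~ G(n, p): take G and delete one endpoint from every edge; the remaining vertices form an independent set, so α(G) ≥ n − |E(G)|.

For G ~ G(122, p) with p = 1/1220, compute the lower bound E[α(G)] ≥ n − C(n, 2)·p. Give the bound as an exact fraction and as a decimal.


E[|E(G)|] = C(122, 2)·p = 7381 · (1/1220) = 121/20.
E[α(G)] ≥ n − E[|E(G)|] = 122 − 121/20 = 2319/20.
Numerically: ≈ 115.950.
(This is only a lower bound; the true E[α(G)] may be larger.)

E[α(G)] ≥ 2319/20 ≈ 115.950.


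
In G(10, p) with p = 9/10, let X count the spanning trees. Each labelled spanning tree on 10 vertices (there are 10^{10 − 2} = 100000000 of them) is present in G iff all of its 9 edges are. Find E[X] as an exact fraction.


K_10 has 10^{10 − 2} = 100000000 labelled spanning trees.
For each such spanning tree H, let X_H = 1 if all 9 edges of H are present in G. Then P[X_H = 1] = p^{9} = (9/10)^{9} = 387420489/1000000000.
By linearity of expectation: E[X] = Σ_H E[X_H] = 100000000 · p^{9} = 100000000 · 387420489/1000000000 = 387420489/10.
Numerically: E[X] ≈ 3.87e+07.

E[X] = 100000000 · (9/10)^{9} = 387420489/10 ≈ 3.87e+07.


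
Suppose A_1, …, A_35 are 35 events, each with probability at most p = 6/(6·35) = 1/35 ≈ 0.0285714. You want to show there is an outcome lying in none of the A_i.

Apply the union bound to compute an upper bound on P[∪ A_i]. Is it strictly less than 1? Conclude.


Union bound: P[∪_{i=1}^{35} A_i] ≤ Σ_i P[A_i] ≤ 35·p = 35·(1/35) = 1.
Numerically: 1 ≈ 1.0000000.
Is 1 < 1? NO.
Since the bound 1 is ≥ 1, the union bound is uninformative here; it does NOT by itself certify existence.

35·p = 1 ≈ 1.0000000; existence NOT certified by the union bound.


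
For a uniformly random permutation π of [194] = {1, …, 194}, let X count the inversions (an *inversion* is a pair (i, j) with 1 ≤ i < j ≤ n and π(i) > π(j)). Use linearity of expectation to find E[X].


Write X = Σ X_I over the C(194, 2) = 18721 pairs i < j, with X_I the indicator of one inversion.
There are 18721 indicators.
For each fixed pair i < j, the values π(i) and π(j) are two distinct elements of {1, …, 194} in uniformly random order; by symmetry P[π(i) > π(j)] = 1/2.
By linearity: E[X] = 18721 · (1/2) = C(194, 2) · (1/2) = 18721/2 = 18721/2 ≈ 9360.5000.

E[X] = 18721/2 = 9360.5000.


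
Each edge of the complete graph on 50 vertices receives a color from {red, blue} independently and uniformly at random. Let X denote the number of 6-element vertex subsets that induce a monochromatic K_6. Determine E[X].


Let X = Σ_S X_S over the C(50, 6) = 15890700 subsets S of size 6, where X_S = 1 if the K_6 on S is monochromatic.
For a fixed S, the K_6 on S has C(6, 2) = 15 edges. P[all 15 edges red] = (1/2)^15, and likewise for blue, so P[monochromatic] = 2·(1/2)^15 = 2^{1 − 15} = 1/16384.
By linearity of expectation: E[X] = C(50, 6) · 2^{1 − 15} = 15890700 · 1/16384 = 3972675/4096.
Numerically: E[X] ≈ 969.89136.

E[X] = C(50,6)·2^(1−C(6,2)) = 3972675/4096 ≈ 969.89136.


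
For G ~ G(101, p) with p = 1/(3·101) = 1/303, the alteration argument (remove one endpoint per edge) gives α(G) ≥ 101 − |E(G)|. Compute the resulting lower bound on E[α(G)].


E[|E(G)|] = C(101, 2)·p = 5050 · (1/303) = 50/3.
E[α(G)] ≥ n − E[|E(G)|] = 101 − 50/3 = 253/3.
Numerically: ≈ 84.333.
(This is only a lower bound; the true E[α(G)] may be larger.)

E[α(G)] ≥ 253/3 ≈ 84.333.


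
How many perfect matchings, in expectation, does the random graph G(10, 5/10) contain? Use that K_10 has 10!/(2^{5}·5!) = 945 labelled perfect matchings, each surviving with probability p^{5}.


K_10 has 10!/(2^{5}·5!) = 945 labelled perfect matchings.
For each such perfect matching H, let X_H = 1 if all 5 edges of H are present in G. Then P[X_H = 1] = p^{5} = (1/2)^{5} = 1/32.
By linearity: E[X] = Σ_H E[X_H] = 945 · p^{5} = 945 · 1/32 = 945/32.
Numerically: E[X] ≈ 29.5312.

E[X] = 945 · (1/2)^{5} = 945/32 ≈ 29.5312.


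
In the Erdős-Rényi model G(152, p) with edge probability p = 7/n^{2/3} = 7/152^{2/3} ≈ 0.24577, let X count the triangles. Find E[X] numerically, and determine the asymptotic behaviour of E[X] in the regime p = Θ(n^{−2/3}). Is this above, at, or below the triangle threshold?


Number of potential triangles: C(152, 3) = 573800.
Each occurs with probability p³ ≈ (0.24577)³ ≈ 1.4845914e-02.
By linearity: E[X] = C(152, 3)·p³ ≈ 573800 · 1.4845914e-02 ≈ 8518.58553.
Since α = 2/3 < 1, p = c/n^{2/3} ≫ 1/n is above the triangle threshold p ~ 1/n. Asymptotically E[X] ~ (c³/6)·n^{3(1−α)} = (7³/6)·n^{1} → ∞; triangles are abundant w.h.p.

E[X] ≈ 8518.58553; in regime p = Θ(1/n^{2/3}) E[X] diverges (above the triangle threshold p ~ 1/n).


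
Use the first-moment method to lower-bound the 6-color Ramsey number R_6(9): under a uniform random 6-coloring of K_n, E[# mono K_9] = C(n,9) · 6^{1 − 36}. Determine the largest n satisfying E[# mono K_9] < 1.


We need C(n, 9) · 6^{1 − 36} < 1, i.e. C(n, 9) < 6^{36 − 1} = 1719070799748422591028658176.
Check values of n near the boundary:
  n = 4407: C(4407, 9) = 1713856532599459170657070050; 1713856532599459170657070050 < 1719070799748422591028658176? YES
  n = 4408: C(4408, 9) = 1717362945146264156457459600; 1717362945146264156457459600 < 1719070799748422591028658176? YES
  n = 4409: C(4409, 9) = 1720875732988608787686577131; 1720875732988608787686577131 < 1719070799748422591028658176? NO
  n = 4410: C(4410, 9) = 1724394906266704102180823710; 1724394906266704102180823710 < 1719070799748422591028658176? NO
  n = 4411: C(4411, 9) = 1727920475134582415883601405; 1727920475134582415883601405 < 1719070799748422591028658176? NO
The largest n with C(n, 9) < 1719070799748422591028658176 is n = 4408 (where E[X] = 35778394690547169926197075/35813974994758803979763712 ≈ 0.999007). Hence R_6(9) > 4408, i.e. R_6(9) ≥ 4409.

Largest n = 4408; hence R_6(9) > 4408.


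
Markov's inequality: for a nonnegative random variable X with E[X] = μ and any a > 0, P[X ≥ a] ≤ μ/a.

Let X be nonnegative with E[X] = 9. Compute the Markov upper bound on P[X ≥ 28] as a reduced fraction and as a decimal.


μ = E[X] = 9, a = 28.
Markov: P[X ≥ 28] ≤ μ/a = (9)/28 = 9/28.
Numerically: ≈ 0.32143.
(Since a = 28 > μ = 9.00000, the bound 9/28 is < 1 and informative.)

P[X ≥ 28] ≤ 9/28 ≈ 0.32143.


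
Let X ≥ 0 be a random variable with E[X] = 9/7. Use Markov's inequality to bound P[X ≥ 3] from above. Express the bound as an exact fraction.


μ = E[X] = 9/7, a = 3.
Markov: P[X ≥ 3] ≤ μ/a = (9/7)/3 = 3/7.
Numerically: ≈ 0.428571.
(Since a = 3 > μ = 1.285714, the bound 3/7 is < 1 and informative.)

P[X ≥ 3] ≤ 3/7 ≈ 0.428571.


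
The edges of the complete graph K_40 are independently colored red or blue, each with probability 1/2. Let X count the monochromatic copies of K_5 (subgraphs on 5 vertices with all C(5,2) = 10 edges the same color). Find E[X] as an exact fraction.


Let X = Σ_S X_S over the C(40, 5) = 658008 subsets S of size 5, where X_S = 1 if the K_5 on S is monochromatic.
For a fixed S, the K_5 on S has C(5, 2) = 10 edges. P[all 10 edges red] = (1/2)^10, and likewise for blue, so P[monochromatic] = 2·(1/2)^10 = 2^{1 − 10} = 1/512.
Summing: E[X] = C(40, 5) · 2^{1 − 10} = 658008 · 1/512 = 82251/64.
Numerically: E[X] ≈ 1285.17188.

E[X] = C(40,5)·2^(1−C(5,2)) = 82251/64 ≈ 1285.17188.


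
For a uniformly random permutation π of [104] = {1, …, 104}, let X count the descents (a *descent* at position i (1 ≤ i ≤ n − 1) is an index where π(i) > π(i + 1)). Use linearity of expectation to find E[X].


Write X = Σ X_I over i = 1, …, 103, with X_I the indicator of one descent.
There are 103 indicators.
For each fixed i, the pair (π(i), π(i+1)) is a uniformly random ordered pair of distinct values from {1, …, 104}; by symmetry P[π(i) > π(i+1)] = 1/2.
By linearity: E[X] = 103 · (1/2) = (104 − 1) · (1/2) = 103/2 ≈ 51.5000.

E[X] = 103/2 = 51.5000.


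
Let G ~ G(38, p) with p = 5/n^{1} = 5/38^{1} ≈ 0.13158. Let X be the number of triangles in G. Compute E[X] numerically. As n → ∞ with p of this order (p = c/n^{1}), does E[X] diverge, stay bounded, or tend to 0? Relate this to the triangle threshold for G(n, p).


Number of potential triangles: C(38, 3) = 8436.
Each occurs with probability p³ ≈ (0.13158)³ ≈ 2.2780289e-03.
By linearity: E[X] = C(38, 3)·p³ ≈ 8436 · 2.2780289e-03 ≈ 19.21745.
Here α = 1, so p = 5/n is exactly at the triangle threshold p ~ 1/n. Asymptotically E[X] → c³/6 = 5³/6 = 125/6 ≈ 20.83333, a bounded constant. In this regime the triangle count is asymptotically Poisson(c³/6).

E[X] ≈ 19.21745; in regime p = Θ(1/n^{1}) E[X] stays bounded (at the triangle threshold p ~ 1/n).


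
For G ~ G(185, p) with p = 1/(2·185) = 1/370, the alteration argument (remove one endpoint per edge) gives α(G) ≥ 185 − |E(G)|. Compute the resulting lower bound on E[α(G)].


E[|E(G)|] = C(185, 2)·p = 17020 · (1/370) = 46.
E[α(G)] ≥ n − E[|E(G)|] = 185 − 46 = 139.
Numerically: ≈ 139.000.
(This is only a lower bound; the true E[α(G)] may be larger.)

E[α(G)] ≥ 139 ≈ 139.000.


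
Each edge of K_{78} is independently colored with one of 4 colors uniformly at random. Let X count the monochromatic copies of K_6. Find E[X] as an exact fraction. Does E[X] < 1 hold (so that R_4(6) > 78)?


E[X] = C(78, 6) · 4^{1 − 15} = 256851595 · 4^{−14} = 256851595/268435456.
As a reduced fraction: E[X] = 256851595/268435456 ≈ 0.95685.
Is E[X] < 1? YES.
Since E[X] < 1, there exists a 4-coloring of K_{78} with no monochromatic K_6; hence R_4(6) > 78.

E[X] = 256851595/268435456 ≈ 0.95685; E[X] < 1, so R_4(6) > 78.


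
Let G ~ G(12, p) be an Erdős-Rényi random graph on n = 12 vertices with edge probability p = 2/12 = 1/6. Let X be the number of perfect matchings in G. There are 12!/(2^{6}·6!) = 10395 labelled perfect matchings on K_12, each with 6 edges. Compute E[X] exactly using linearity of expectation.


K_12 has 12!/(2^{6}·6!) = 10395 labelled perfect matchings.
For each such perfect matching H, let X_H = 1 if all 6 edges of H are present in G. Then P[X_H = 1] = p^{6} = (1/6)^{6} = 1/46656.
By linearity of expectation: E[X] = Σ_H E[X_H] = 10395 · p^{6} = 10395 · 1/46656 = 385/1728.
Numerically: E[X] ≈ 0.2228.

E[X] = 10395 · (1/6)^{6} = 385/1728 ≈ 0.2228.


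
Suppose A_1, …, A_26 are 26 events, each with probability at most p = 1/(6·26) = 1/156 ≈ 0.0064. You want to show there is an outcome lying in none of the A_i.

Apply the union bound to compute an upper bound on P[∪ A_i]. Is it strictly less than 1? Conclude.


Union bound: P[∪_{i=1}^{26} A_i] ≤ Σ_i P[A_i] ≤ 26·p = 26·(1/156) = 1/6.
Numerically: 1/6 ≈ 0.1667.
Is 1/6 < 1? YES.
Since P[∪ A_i] ≤ 1/6 < 1, the complement has P[∩ A_i^c] ≥ 1 − 1/6 = 5/6 > 0, so some outcome avoids every A_i.

26·p = 1/6 ≈ 0.1667; existence CERTIFIED by the union bound.


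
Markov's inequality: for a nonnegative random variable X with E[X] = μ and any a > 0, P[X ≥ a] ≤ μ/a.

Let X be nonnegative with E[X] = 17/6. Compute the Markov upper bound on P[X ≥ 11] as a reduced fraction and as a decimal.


μ = E[X] = 17/6, a = 11.
Markov: P[X ≥ 11] ≤ μ/a = (17/6)/11 = 17/66.
Numerically: ≈ 0.257576.
(Since a = 11 > μ = 2.833333, the bound 17/66 is < 1 and informative.)

P[X ≥ 11] ≤ 17/66 ≈ 0.257576.


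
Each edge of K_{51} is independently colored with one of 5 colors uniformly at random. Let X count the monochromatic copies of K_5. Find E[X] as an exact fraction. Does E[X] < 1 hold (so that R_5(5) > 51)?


E[X] = C(51, 5) · 5^{1 − 10} = 2349060 · 5^{−9} = 2349060/1953125.
As a reduced fraction: E[X] = 469812/390625 ≈ 1.2027187.
Is E[X] < 1? NO.
Since E[X] ≥ 1, the first-moment bound is inconclusive at n = 51; it does NOT by itself certify R_5(5) > 51.

E[X] = 469812/390625 ≈ 1.2027187; E[X] ≥ 1; first-moment method inconclusive here.


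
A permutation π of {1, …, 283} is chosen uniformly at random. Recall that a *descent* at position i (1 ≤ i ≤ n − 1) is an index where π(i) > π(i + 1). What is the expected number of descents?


Write X = Σ X_I over i = 1, …, 282, with X_I the indicator of one descent.
There are 282 indicators.
For each fixed i, the pair (π(i), π(i+1)) is a uniformly random ordered pair of distinct values from {1, …, 283}; by symmetry P[π(i) > π(i+1)] = 1/2.
By linearity: E[X] = 282 · (1/2) = (283 − 1) · (1/2) = 141 ≈ 141.0000.

E[X] = 141 = 141.0000.


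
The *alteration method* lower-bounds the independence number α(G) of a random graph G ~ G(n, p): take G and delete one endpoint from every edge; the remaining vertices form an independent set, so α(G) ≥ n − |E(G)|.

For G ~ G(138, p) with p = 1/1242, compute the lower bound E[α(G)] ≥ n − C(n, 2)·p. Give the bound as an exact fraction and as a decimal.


E[|E(G)|] = C(138, 2)·p = 9453 · (1/1242) = 137/18.
E[α(G)] ≥ n − E[|E(G)|] = 138 − 137/18 = 2347/18.
Numerically: ≈ 130.389.
(This is only a lower bound; the true E[α(G)] may be larger.)

E[α(G)] ≥ 2347/18 ≈ 130.389.


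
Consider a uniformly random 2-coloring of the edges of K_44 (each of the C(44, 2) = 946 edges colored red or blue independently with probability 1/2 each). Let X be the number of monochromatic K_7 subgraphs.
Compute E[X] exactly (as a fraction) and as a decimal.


Let X = Σ_S X_S over the C(44, 7) = 38320568 subsets S of size 7, where X_S = 1 if the K_7 on S is monochromatic.
For a fixed S, the K_7 on S has C(7, 2) = 21 edges. P[all 21 edges red] = (1/2)^21, and likewise for blue, so P[monochromatic] = 2·(1/2)^21 = 2^{1 − 21} = 1/1048576.
By linearity of expectation: E[X] = C(44, 7) · 2^{1 − 21} = 38320568 · 1/1048576 = 4790071/131072.
Numerically: E[X] ≈ 36.5453.

E[X] = C(44,7)·2^(1−C(7,2)) = 4790071/131072 ≈ 36.5453.


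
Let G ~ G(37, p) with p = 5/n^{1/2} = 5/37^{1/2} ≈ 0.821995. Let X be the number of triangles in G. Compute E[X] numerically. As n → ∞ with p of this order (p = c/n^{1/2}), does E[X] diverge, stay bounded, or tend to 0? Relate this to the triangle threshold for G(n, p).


Number of potential triangles: C(37, 3) = 7770.
Each occurs with probability p³ ≈ (0.821995)³ ≈ 5.55401984e-01.
By linearity: E[X] = C(37, 3)·p³ ≈ 7770 · 5.55401984e-01 ≈ 4315.473417.
Since α = 1/2 < 1, p = c/n^{1/2} ≫ 1/n is above the triangle threshold p ~ 1/n. Asymptotically E[X] ~ (c³/6)·n^{3(1−α)} = (5³/6)·n^{1.5} → ∞; triangles are abundant w.h.p.

E[X] ≈ 4315.473417; in regime p = Θ(1/n^{1/2}) E[X] diverges (above the triangle threshold p ~ 1/n).


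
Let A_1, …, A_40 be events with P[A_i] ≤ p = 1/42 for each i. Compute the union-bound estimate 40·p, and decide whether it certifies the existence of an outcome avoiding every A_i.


Union bound: P[∪_{i=1}^{40} A_i] ≤ Σ_i P[A_i] ≤ 40·p = 40·(1/42) = 20/21.
Numerically: 20/21 ≈ 0.9524.
Is 20/21 < 1? YES.
Since P[∪ A_i] ≤ 20/21 < 1, the complement has P[∩ A_i^c] ≥ 1 − 20/21 = 1/21 > 0, so some outcome avoids every A_i.

40·p = 20/21 ≈ 0.9524; existence CERTIFIED by the union bound.


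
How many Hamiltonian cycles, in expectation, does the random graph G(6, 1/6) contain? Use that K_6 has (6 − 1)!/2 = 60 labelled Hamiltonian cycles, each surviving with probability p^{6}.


K_6 has (6 − 1)!/2 = 60 labelled Hamiltonian cycles.
For each such Hamiltonian cycle H, let X_H = 1 if all 6 edges of H are present in G. Then P[X_H = 1] = p^{6} = (1/6)^{6} = 1/46656.
By linearity: E[X] = Σ_H E[X_H] = 60 · p^{6} = 60 · 1/46656 = 5/3888.
Numerically: E[X] ≈ 0.001286.

E[X] = 60 · (1/6)^{6} = 5/3888 ≈ 0.001286.


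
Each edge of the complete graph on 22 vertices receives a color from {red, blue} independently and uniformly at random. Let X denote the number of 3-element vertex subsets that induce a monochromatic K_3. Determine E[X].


Let X = Σ_S X_S over the C(22, 3) = 1540 subsets S of size 3, where X_S = 1 if the K_3 on S is monochromatic.
For a fixed S, the K_3 on S has C(3, 2) = 3 edges. P[all 3 edges red] = (1/2)^3, and likewise for blue, so P[monochromatic] = 2·(1/2)^3 = 2^{1 − 3} = 1/4.
By linearity: E[X] = C(22, 3) · 2^{1 − 3} = 1540 · 1/4 = 385.
Numerically: E[X] ≈ 385.00000.

E[X] = C(22,3)·2^(1−C(3,2)) = 385 ≈ 385.00000.


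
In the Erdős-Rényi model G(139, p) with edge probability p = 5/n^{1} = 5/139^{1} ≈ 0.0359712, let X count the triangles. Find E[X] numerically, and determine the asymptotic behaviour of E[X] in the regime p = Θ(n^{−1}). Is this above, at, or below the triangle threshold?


Number of potential triangles: C(139, 3) = 437989.
Each occurs with probability p³ ≈ (0.0359712)³ ≈ 4.65442045e-05.
By linearity: E[X] = C(139, 3)·p³ ≈ 437989 · 4.65442045e-05 ≈ 20.385850.
Here α = 1, so p = 5/n is exactly at the triangle threshold p ~ 1/n. Asymptotically E[X] → c³/6 = 5³/6 = 125/6 ≈ 20.833333, a bounded constant. In this regime the triangle count is asymptotically Poisson(c³/6).

E[X] ≈ 20.385850; in regime p = Θ(1/n^{1}) E[X] stays bounded (at the triangle threshold p ~ 1/n).


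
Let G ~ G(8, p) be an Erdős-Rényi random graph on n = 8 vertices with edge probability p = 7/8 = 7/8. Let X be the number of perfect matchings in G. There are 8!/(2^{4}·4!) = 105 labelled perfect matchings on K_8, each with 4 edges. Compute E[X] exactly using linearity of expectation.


K_8 has 8!/(2^{4}·4!) = 105 labelled perfect matchings.
For each such perfect matching H, let X_H = 1 if all 4 edges of H are present in G. Then P[X_H = 1] = p^{4} = (7/8)^{4} = 2401/4096.
By linearity: E[X] = Σ_H E[X_H] = 105 · p^{4} = 105 · 2401/4096 = 252105/4096.
Numerically: E[X] ≈ 61.549.

E[X] = 105 · (7/8)^{4} = 252105/4096 ≈ 61.549.


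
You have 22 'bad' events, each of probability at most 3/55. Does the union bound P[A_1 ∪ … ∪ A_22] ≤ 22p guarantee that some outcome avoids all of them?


Union bound: P[∪_{i=1}^{22} A_i] ≤ Σ_i P[A_i] ≤ 22·p = 22·(3/55) = 6/5.
Numerically: 6/5 ≈ 1.2000.
Is 6/5 < 1? NO.
Since the bound 6/5 is ≥ 1, the union bound is uninformative here; it does NOT by itself certify existence.

22·p = 6/5 ≈ 1.2000; existence NOT certified by the union bound.


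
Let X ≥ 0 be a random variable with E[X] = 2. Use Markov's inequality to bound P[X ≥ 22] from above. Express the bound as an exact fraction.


μ = E[X] = 2, a = 22.
Markov: P[X ≥ 22] ≤ μ/a = (2)/22 = 1/11.
Numerically: ≈ 0.09091.
(Since a = 22 > μ = 2.00000, the bound 1/11 is < 1 and informative.)

P[X ≥ 22] ≤ 1/11 ≈ 0.09091.


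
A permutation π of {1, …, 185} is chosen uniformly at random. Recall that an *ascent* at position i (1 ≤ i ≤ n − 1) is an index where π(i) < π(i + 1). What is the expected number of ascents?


Write X = Σ X_I over i = 1, …, 184, with X_I the indicator of one ascent.
There are 184 indicators.
For each fixed i, the pair (π(i), π(i+1)) is a uniformly random ordered pair of distinct values from {1, …, 185}; by symmetry P[π(i) < π(i+1)] = 1/2.
By linearity: E[X] = 184 · (1/2) = (185 − 1) · (1/2) = 92 ≈ 92.00000.

E[X] = 92 = 92.00000.


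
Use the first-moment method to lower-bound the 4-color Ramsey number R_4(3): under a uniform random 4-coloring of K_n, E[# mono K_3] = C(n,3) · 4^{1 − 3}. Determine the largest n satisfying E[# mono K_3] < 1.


We need C(n, 3) · 4^{1 − 3} < 1, i.e. C(n, 3) < 4^{3 − 1} = 16.
Check values of n near the boundary:
  n = 4: C(4, 3) = 4; 4 < 16? YES
  n = 5: C(5, 3) = 10; 10 < 16? YES
  n = 6: C(6, 3) = 20; 20 < 16? NO
  n = 7: C(7, 3) = 35; 35 < 16? NO
  n = 8: C(8, 3) = 56; 56 < 16? NO
The largest n with C(n, 3) < 16 is n = 5 (where E[X] = 5/8 ≈ 0.6250000). Hence R_4(3) > 5, i.e. R_4(3) ≥ 6.

Largest n = 5; hence R_4(3) > 5.


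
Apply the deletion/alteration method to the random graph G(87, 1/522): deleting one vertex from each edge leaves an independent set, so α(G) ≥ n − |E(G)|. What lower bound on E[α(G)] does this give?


E[|E(G)|] = C(87, 2)·p = 3741 · (1/522) = 43/6.
E[α(G)] ≥ n − E[|E(G)|] = 87 − 43/6 = 479/6.
Numerically: ≈ 79.8333.
(This is only a lower bound; the true E[α(G)] may be larger.)

E[α(G)] ≥ 479/6 ≈ 79.8333.


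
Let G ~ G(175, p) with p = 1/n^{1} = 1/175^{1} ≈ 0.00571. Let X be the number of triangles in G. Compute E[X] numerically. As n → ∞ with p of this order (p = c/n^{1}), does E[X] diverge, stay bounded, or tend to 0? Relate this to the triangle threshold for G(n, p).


Number of potential triangles: C(175, 3) = 877975.
Each occurs with probability p³ ≈ (0.00571)³ ≈ 1.86589e-07.
By linearity: E[X] = C(175, 3)·p³ ≈ 877975 · 1.86589e-07 ≈ 0.164.
Here α = 1, so p = 1/n is exactly at the triangle threshold p ~ 1/n. Asymptotically E[X] → c³/6 = 1³/6 = 1/6 ≈ 0.167, a bounded constant. In this regime the triangle count is asymptotically Poisson(c³/6).

E[X] ≈ 0.164; in regime p = Θ(1/n^{1}) E[X] stays bounded (at the triangle threshold p ~ 1/n).


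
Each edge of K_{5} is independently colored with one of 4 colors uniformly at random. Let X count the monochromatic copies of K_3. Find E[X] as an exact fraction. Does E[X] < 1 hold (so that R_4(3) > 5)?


E[X] = C(5, 3) · 4^{1 − 3} = 10 · 4^{−2} = 10/16.
As a reduced fraction: E[X] = 5/8 ≈ 0.6250000.
Is E[X] < 1? YES.
Since E[X] < 1, there exists a 4-coloring of K_{5} with no monochromatic K_3; hence R_4(3) > 5.

E[X] = 5/8 ≈ 0.6250000; E[X] < 1, so R_4(3) > 5.
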